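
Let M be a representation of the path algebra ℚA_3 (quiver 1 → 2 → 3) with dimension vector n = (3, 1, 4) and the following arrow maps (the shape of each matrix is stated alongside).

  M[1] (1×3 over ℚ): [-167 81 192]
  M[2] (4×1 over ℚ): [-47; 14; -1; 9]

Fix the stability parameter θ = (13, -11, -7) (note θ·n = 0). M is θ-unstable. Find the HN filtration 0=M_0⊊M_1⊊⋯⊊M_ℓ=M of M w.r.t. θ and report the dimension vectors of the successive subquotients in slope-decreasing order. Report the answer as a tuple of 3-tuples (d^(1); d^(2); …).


Barcode: M ≅ I[1,1]^2, I[1,3], I[3,3]^3. HN layers by μ_θ (3 steps, strictly decreasing):
  μ^(1)=13; μ^(2)=-5/3; μ^(3)=-7

((2, 0, 0); (1, 1, 1); (0, 0, 3))


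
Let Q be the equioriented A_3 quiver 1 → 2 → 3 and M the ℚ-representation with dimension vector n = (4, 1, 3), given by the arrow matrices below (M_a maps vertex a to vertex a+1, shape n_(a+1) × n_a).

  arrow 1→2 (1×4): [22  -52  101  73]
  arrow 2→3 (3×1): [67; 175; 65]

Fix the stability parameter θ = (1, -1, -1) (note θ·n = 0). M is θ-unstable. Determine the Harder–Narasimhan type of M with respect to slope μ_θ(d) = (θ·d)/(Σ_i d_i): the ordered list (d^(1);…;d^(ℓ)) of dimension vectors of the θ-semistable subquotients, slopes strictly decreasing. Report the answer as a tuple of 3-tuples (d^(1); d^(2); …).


Interval decomposition of M: I[1,1]^3, I[1,3], I[3,3]^2.
HN type (ℓ=3): μ^(1)=1; μ^(2)=-1/3; μ^(3)=-1

((3, 0, 0); (1, 1, 1); (0, 0, 2))


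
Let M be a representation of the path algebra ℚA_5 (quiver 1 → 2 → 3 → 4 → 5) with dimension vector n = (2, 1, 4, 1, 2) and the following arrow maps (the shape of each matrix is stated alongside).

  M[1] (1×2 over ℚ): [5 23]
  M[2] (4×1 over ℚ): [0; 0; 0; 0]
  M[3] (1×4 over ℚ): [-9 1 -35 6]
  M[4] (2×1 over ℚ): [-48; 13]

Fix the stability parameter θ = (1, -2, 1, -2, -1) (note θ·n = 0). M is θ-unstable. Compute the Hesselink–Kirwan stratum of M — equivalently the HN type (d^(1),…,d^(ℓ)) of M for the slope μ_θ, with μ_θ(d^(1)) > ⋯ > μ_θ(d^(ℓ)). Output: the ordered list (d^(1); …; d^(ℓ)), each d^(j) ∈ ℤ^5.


Via rank(M_{q-1}∘⋯∘M_p): M ≅ I[1,1], I[1,2], I[3,3]^3, I[3,5], I[5,5].
μ_θ-semistable layers: μ^(1)=1; μ^(2)=-1/2; μ^(3)=-2/3; μ^(4)=-1

((1, 0, 3, 0, 0); (1, 1, 0, 0, 0); (0, 0, 1, 1, 1); (0, 0, 0, 0, 1))


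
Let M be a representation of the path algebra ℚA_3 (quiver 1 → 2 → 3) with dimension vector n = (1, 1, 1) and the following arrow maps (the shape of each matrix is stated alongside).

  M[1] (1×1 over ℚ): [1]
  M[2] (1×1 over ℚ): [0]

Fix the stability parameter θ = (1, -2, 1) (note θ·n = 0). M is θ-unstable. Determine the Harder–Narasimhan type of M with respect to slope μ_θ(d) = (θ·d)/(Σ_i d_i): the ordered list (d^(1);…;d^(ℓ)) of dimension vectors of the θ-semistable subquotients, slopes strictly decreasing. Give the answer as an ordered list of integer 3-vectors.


Via rank(M_{q-1}∘⋯∘M_p): M ≅ I[1,2], I[3,3].
μ_θ-semistable layers: μ^(1)=1; μ^(2)=-1/2

((0, 0, 1); (1, 1, 0))


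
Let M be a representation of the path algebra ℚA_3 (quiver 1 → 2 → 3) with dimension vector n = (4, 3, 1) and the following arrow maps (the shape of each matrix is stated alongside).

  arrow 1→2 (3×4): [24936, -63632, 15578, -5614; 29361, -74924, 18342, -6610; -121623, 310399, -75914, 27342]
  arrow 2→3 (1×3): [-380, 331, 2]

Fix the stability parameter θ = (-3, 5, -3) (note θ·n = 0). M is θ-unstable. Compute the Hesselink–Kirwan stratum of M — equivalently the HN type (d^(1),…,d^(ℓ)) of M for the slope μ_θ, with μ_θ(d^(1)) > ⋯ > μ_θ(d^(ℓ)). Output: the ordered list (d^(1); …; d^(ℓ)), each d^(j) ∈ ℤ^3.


Via rank(M_{q-1}∘⋯∘M_p): M ≅ I[1,1], I[1,2]^2, I[1,3].
μ_θ-semistable layers: μ^(1)=5; μ^(2)=1; μ^(3)=-3

((0, 2, 0); (0, 1, 1); (4, 0, 0))


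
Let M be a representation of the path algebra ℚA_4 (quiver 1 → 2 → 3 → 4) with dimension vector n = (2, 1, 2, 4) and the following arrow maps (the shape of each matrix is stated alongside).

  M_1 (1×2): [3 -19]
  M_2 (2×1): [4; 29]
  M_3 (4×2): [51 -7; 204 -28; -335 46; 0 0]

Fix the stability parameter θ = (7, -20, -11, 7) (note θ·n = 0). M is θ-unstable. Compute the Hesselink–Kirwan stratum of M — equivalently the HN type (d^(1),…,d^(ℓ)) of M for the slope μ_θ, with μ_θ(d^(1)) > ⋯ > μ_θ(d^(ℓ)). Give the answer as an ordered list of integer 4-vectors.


Interval decomposition of M: I[1,1], I[1,4], I[3,4], I[4,4]^2.
HN type (ℓ=3): μ^(1)=7; μ^(2)=-8; μ^(3)=-11

((1, 0, 0, 4); (1, 1, 1, 0); (0, 0, 1, 0))


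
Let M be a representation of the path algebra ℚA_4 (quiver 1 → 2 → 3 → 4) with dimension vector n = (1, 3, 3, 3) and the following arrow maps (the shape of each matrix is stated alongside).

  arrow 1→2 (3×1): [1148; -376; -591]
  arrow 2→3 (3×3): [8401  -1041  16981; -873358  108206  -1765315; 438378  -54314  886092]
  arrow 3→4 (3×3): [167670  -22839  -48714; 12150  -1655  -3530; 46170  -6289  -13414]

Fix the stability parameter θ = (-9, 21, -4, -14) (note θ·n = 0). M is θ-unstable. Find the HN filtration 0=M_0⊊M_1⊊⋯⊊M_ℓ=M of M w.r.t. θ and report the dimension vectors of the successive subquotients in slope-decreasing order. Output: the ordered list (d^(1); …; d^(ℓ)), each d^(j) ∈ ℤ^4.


Barcode: M ≅ I[1,4], I[2,2], I[2,3], I[3,3], I[4,4]^2. HN layers by μ_θ (6 steps, strictly decreasing):
  μ^(1)=21; μ^(2)=17/2; μ^(3)=1; μ^(4)=-4; μ^(5)=-9; μ^(6)=-14

((0, 1, 0, 0); (0, 1, 1, 0); (0, 1, 1, 1); (0, 0, 1, 0); (1, 0, 0, 0); (0, 0, 0, 2))


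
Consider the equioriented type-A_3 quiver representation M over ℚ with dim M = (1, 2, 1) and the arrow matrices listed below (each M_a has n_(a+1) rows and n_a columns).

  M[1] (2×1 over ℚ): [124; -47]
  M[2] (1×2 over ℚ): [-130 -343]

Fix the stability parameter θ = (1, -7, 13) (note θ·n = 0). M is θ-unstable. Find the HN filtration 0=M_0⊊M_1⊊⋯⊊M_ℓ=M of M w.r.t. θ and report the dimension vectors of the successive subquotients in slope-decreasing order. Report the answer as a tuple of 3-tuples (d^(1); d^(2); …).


Interval decomposition of M: I[1,3], I[2,2].
HN type (ℓ=3): μ^(1)=13; μ^(2)=-3; μ^(3)=-7

((0, 0, 1); (1, 1, 0); (0, 1, 0))


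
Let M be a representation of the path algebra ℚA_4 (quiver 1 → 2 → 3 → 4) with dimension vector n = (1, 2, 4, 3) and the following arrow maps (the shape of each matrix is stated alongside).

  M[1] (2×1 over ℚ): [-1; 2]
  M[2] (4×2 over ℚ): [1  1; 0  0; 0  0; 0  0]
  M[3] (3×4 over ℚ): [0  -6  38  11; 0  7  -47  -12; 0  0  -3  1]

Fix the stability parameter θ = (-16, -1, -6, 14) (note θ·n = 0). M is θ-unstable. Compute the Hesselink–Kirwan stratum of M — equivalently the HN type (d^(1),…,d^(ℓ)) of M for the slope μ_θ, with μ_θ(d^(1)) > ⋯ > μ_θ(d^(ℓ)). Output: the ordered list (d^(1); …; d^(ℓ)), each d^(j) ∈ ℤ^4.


Interval decomposition of M: I[1,3], I[2,2], I[3,4]^3.
HN type (ℓ=5): μ^(1)=14; μ^(2)=-1; μ^(3)=-7/2; μ^(4)=-6; μ^(5)=-16

((0, 0, 0, 3); (0, 1, 0, 0); (0, 1, 1, 0); (0, 0, 3, 0); (1, 0, 0, 0))


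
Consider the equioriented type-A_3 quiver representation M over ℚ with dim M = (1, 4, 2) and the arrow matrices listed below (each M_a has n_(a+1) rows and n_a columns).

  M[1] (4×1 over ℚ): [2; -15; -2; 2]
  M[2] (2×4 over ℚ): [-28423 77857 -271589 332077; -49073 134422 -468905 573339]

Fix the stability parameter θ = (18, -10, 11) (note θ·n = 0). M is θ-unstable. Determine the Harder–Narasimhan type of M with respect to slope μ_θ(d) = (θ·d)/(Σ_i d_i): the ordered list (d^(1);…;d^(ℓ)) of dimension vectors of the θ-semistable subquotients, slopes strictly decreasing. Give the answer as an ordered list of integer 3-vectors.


Interval decomposition of M: I[1,3], I[2,2]^2, I[2,3].
HN type (ℓ=3): μ^(1)=11; μ^(2)=4; μ^(3)=-10

((0, 0, 2); (1, 1, 0); (0, 3, 0))


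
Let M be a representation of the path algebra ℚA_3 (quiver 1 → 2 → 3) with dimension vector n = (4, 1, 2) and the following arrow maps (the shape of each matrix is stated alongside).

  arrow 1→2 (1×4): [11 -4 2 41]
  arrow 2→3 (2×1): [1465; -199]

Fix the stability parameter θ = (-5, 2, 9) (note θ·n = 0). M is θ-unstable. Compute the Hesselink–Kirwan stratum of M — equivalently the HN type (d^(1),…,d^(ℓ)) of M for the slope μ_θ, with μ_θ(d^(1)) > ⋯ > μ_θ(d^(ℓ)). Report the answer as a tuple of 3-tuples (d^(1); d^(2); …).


Via rank(M_{q-1}∘⋯∘M_p): M ≅ I[1,1]^3, I[1,3], I[3,3].
μ_θ-semistable layers: μ^(1)=9; μ^(2)=2; μ^(3)=-5

((0, 0, 2); (0, 1, 0); (4, 0, 0))


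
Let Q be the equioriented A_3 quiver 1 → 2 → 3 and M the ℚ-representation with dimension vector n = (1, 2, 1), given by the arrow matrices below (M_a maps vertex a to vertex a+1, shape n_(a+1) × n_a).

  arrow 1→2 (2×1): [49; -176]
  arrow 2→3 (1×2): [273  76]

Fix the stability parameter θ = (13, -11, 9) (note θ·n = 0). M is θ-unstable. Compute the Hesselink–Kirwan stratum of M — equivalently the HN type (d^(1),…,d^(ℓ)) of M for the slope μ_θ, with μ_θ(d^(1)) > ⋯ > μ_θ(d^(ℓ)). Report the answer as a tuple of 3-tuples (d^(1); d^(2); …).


Interval decomposition of M: I[1,3], I[2,2].
HN type (ℓ=3): μ^(1)=9; μ^(2)=1; μ^(3)=-11

((0, 0, 1); (1, 1, 0); (0, 1, 0))


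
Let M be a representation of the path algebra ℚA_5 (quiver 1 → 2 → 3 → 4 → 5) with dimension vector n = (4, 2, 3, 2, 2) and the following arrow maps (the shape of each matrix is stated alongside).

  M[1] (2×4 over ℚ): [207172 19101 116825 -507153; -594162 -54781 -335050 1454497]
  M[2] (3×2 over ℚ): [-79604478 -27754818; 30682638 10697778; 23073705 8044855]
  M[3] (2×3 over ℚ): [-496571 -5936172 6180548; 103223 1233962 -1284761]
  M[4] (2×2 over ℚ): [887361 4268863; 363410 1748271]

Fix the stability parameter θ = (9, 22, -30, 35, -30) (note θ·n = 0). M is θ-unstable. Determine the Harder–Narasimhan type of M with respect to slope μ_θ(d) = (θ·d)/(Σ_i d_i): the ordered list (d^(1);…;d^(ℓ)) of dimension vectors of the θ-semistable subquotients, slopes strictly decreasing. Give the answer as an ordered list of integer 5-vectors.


Via rank(M_{q-1}∘⋯∘M_p): M ≅ I[1,1]^2, I[1,2], I[1,5], I[3,3], I[3,5].
μ_θ-semistable layers: μ^(1)=22; μ^(2)=9; μ^(3)=5/2; μ^(4)=1/3; μ^(5)=-30

((0, 1, 0, 0, 0); (3, 0, 0, 0, 0); (0, 0, 0, 2, 2); (1, 1, 1, 0, 0); (0, 0, 2, 0, 0))


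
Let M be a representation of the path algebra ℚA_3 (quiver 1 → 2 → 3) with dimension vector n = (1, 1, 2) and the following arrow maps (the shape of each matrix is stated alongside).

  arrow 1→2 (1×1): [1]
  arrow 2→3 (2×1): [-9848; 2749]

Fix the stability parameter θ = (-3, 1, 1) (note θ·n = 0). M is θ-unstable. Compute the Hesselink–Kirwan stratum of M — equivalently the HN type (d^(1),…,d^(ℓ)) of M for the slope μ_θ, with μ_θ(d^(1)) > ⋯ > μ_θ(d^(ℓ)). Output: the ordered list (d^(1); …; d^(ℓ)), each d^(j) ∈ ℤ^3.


Interval decomposition of M: I[1,3], I[3,3].
HN type (ℓ=2): μ^(1)=1; μ^(2)=-3

((0, 1, 2); (1, 0, 0))


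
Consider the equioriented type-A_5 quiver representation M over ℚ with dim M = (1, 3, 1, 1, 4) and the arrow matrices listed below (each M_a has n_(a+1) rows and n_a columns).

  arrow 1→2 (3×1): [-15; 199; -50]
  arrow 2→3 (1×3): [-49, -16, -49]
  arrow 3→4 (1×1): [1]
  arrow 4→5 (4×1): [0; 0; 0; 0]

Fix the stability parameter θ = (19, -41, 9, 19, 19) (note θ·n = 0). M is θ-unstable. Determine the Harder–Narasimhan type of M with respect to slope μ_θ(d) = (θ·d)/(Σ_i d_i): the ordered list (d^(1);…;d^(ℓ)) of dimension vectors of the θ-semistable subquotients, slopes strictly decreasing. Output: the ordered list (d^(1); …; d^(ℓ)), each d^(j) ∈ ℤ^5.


Interval decomposition of M: I[1,4], I[2,2]^2, I[5,5]^4.
HN type (ℓ=4): μ^(1)=19; μ^(2)=9; μ^(3)=-11; μ^(4)=-41

((0, 0, 0, 1, 4); (0, 0, 1, 0, 0); (1, 1, 0, 0, 0); (0, 2, 0, 0, 0))


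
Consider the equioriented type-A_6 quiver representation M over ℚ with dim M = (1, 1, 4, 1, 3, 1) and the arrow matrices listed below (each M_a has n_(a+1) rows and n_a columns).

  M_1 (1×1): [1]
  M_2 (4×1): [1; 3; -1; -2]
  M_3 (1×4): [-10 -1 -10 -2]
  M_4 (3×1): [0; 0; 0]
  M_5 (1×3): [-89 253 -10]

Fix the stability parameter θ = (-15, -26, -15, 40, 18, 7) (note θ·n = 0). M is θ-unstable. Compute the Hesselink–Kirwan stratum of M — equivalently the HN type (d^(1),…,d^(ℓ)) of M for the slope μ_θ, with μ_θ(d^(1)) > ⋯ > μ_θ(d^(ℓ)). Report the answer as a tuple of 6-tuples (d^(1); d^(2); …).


Barcode: M ≅ I[1,4], I[3,3]^3, I[5,5]^2, I[5,6]. HN layers by μ_θ (5 steps, strictly decreasing):
  μ^(1)=40; μ^(2)=18; μ^(3)=25/2; μ^(4)=-15; μ^(5)=-41/2

((0, 0, 0, 1, 0, 0); (0, 0, 0, 0, 2, 0); (0, 0, 0, 0, 1, 1); (0, 0, 4, 0, 0, 0); (1, 1, 0, 0, 0, 0))


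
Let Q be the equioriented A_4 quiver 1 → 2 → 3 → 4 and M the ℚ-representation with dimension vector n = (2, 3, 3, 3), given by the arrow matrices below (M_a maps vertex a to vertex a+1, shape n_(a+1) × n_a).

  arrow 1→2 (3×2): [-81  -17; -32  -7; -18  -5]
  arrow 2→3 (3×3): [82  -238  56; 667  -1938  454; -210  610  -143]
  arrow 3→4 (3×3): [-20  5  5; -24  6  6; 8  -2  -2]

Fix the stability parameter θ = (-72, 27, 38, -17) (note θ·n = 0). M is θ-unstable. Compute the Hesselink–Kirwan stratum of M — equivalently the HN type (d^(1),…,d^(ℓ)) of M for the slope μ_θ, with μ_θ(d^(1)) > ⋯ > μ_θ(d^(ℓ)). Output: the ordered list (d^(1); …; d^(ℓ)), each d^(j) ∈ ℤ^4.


Barcode: M ≅ I[1,3], I[1,4], I[2,3], I[4,4]^2. HN layers by μ_θ (5 steps, strictly decreasing):
  μ^(1)=38; μ^(2)=27; μ^(3)=16; μ^(4)=-17; μ^(5)=-72

((0, 0, 2, 0); (0, 2, 0, 0); (0, 1, 1, 1); (0, 0, 0, 2); (2, 0, 0, 0))


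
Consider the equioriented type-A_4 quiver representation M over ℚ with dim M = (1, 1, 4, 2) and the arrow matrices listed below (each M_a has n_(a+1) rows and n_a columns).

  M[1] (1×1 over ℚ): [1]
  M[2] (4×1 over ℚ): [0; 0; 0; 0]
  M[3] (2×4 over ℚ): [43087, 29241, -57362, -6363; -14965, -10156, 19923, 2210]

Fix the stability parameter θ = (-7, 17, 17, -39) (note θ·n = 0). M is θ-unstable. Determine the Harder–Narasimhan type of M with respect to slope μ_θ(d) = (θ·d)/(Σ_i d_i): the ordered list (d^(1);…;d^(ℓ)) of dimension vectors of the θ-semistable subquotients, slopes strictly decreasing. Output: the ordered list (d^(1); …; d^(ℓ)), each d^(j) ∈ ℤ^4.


Via rank(M_{q-1}∘⋯∘M_p): M ≅ I[1,2], I[3,3]^2, I[3,4]^2.
μ_θ-semistable layers: μ^(1)=17; μ^(2)=-7; μ^(3)=-11

((0, 1, 2, 0); (1, 0, 0, 0); (0, 0, 2, 2))


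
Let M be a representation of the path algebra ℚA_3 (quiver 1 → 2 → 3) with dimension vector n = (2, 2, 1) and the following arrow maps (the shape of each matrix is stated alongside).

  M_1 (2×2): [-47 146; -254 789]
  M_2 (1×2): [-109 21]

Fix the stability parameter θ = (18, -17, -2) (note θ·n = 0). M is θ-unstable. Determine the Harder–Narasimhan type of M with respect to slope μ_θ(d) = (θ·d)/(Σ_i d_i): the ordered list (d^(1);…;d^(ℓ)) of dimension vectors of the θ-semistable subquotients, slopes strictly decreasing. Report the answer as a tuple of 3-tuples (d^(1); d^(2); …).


Via rank(M_{q-1}∘⋯∘M_p): M ≅ I[1,2], I[1,3].
μ_θ-semistable layers: μ^(1)=1/2; μ^(2)=-1/3

((1, 1, 0); (1, 1, 1))


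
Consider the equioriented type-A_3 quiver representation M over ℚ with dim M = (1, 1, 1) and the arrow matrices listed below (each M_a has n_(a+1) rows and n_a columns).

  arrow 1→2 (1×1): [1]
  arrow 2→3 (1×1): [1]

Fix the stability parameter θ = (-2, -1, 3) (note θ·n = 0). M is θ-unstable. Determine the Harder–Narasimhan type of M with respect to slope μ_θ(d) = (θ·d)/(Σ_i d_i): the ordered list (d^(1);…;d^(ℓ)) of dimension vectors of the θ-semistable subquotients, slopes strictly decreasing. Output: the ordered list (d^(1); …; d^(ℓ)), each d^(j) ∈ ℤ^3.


Via rank(M_{q-1}∘⋯∘M_p): M ≅ I[1,3].
μ_θ-semistable layers: μ^(1)=3; μ^(2)=-1; μ^(3)=-2

((0, 0, 1); (0, 1, 0); (1, 0, 0))


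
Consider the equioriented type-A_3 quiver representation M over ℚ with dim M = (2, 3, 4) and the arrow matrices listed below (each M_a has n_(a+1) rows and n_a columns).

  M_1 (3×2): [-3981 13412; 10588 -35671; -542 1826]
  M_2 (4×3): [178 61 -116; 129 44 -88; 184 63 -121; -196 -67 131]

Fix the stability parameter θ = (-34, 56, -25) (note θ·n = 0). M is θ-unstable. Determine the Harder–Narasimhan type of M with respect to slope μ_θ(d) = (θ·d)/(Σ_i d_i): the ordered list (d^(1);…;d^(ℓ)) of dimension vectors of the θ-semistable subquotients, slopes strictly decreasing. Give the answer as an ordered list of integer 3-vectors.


Via rank(M_{q-1}∘⋯∘M_p): M ≅ I[1,3]^2, I[2,3], I[3,3].
μ_θ-semistable layers: μ^(1)=31/2; μ^(2)=-25; μ^(3)=-34

((0, 3, 3); (0, 0, 1); (2, 0, 0))


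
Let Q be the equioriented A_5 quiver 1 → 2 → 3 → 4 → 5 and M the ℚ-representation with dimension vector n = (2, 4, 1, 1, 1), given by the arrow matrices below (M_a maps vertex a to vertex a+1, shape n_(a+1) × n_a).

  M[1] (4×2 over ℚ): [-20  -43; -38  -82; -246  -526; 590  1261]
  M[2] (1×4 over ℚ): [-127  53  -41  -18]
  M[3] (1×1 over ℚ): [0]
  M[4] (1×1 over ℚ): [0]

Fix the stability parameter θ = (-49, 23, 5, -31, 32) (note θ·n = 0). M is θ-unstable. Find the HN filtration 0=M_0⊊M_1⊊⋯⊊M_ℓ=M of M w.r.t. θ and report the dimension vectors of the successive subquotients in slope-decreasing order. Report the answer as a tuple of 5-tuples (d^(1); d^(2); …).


Barcode: M ≅ I[1,2], I[1,3], I[2,2]^2, I[4,4], I[5,5]. HN layers by μ_θ (5 steps, strictly decreasing):
  μ^(1)=32; μ^(2)=23; μ^(3)=14; μ^(4)=-31; μ^(5)=-49

((0, 0, 0, 0, 1); (0, 3, 0, 0, 0); (0, 1, 1, 0, 0); (0, 0, 0, 1, 0); (2, 0, 0, 0, 0))


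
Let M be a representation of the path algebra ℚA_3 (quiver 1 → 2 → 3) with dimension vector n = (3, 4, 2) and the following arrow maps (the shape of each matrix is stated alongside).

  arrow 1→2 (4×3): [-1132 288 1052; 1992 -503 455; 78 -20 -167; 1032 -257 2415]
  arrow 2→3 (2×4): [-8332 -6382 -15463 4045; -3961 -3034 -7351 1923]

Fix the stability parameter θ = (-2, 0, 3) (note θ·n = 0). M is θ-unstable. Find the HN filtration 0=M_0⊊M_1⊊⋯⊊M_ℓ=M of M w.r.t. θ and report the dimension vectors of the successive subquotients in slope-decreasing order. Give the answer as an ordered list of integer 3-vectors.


Barcode: M ≅ I[1,2], I[1,3]^2, I[2,2]. HN layers by μ_θ (3 steps, strictly decreasing):
  μ^(1)=3; μ^(2)=0; μ^(3)=-2

((0, 0, 2); (0, 4, 0); (3, 0, 0))


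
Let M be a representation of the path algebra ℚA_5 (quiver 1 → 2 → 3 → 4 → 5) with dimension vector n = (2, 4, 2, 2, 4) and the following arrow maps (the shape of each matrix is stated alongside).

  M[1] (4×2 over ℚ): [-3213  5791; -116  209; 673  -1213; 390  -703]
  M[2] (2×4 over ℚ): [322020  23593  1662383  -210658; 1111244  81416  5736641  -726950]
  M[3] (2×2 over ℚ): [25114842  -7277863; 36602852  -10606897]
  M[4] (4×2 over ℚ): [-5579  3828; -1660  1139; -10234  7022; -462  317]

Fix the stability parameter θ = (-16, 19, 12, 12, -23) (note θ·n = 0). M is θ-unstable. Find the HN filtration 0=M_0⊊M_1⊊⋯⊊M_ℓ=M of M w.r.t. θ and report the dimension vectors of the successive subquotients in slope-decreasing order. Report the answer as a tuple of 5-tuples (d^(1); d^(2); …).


Barcode: M ≅ I[1,5]^2, I[2,2]^2, I[5,5]^2. HN layers by μ_θ (4 steps, strictly decreasing):
  μ^(1)=19; μ^(2)=5; μ^(3)=-16; μ^(4)=-23

((0, 2, 0, 0, 0); (0, 2, 2, 2, 2); (2, 0, 0, 0, 0); (0, 0, 0, 0, 2))


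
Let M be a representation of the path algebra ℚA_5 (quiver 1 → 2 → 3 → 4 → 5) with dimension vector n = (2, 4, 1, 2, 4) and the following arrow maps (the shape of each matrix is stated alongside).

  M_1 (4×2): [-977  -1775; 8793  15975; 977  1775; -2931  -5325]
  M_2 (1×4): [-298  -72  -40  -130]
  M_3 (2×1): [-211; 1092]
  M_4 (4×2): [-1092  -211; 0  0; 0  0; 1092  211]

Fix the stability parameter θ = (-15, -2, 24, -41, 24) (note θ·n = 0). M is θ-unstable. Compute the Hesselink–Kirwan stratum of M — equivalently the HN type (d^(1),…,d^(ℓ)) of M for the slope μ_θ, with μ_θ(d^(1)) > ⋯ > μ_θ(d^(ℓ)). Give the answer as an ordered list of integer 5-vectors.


Via rank(M_{q-1}∘⋯∘M_p): M ≅ I[1,1], I[1,2], I[2,2]^2, I[2,4], I[4,5], I[5,5]^3.
μ_θ-semistable layers: μ^(1)=24; μ^(2)=-2; μ^(3)=-19/3; μ^(4)=-15; μ^(5)=-41

((0, 0, 0, 0, 4); (0, 3, 0, 0, 0); (0, 1, 1, 1, 0); (2, 0, 0, 0, 0); (0, 0, 0, 1, 0))


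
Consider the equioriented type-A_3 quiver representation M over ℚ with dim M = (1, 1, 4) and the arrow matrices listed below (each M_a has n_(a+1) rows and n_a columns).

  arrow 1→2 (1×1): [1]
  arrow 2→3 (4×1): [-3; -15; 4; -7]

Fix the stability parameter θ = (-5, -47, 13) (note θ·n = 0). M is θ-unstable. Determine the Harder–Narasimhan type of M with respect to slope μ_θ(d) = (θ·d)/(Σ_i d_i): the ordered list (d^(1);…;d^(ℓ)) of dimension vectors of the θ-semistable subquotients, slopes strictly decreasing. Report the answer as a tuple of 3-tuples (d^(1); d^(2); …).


Via rank(M_{q-1}∘⋯∘M_p): M ≅ I[1,3], I[3,3]^3.
μ_θ-semistable layers: μ^(1)=13; μ^(2)=-26

((0, 0, 4); (1, 1, 0))


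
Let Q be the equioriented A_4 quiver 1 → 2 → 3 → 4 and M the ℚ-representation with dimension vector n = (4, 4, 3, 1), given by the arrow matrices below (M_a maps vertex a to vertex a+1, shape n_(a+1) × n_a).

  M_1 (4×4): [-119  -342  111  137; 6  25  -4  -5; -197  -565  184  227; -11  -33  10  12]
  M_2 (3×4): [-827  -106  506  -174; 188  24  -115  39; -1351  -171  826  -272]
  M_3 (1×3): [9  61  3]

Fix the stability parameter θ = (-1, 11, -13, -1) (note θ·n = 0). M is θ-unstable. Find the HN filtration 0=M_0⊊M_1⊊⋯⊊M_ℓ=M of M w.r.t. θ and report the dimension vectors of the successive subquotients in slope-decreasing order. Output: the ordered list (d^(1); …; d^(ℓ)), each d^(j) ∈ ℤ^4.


Barcode: M ≅ I[1,2], I[1,3]^2, I[1,4]. HN layers by μ_θ (2 steps, strictly decreasing):
  μ^(1)=11; μ^(2)=-1

((0, 1, 0, 0); (4, 3, 3, 1))


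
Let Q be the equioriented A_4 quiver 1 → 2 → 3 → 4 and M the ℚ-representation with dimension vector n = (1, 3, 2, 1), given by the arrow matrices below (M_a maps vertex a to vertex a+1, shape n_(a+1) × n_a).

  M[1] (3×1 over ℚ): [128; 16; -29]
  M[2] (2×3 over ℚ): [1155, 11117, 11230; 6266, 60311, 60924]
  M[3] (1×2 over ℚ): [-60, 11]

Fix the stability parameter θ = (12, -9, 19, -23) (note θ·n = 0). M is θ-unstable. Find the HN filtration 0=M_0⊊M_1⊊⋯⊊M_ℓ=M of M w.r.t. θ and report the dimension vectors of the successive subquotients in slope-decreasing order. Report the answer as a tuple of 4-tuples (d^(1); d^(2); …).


Via rank(M_{q-1}∘⋯∘M_p): M ≅ I[1,4], I[2,2], I[2,3].
μ_θ-semistable layers: μ^(1)=19; μ^(2)=-1/4; μ^(3)=-9

((0, 0, 1, 0); (1, 1, 1, 1); (0, 2, 0, 0))


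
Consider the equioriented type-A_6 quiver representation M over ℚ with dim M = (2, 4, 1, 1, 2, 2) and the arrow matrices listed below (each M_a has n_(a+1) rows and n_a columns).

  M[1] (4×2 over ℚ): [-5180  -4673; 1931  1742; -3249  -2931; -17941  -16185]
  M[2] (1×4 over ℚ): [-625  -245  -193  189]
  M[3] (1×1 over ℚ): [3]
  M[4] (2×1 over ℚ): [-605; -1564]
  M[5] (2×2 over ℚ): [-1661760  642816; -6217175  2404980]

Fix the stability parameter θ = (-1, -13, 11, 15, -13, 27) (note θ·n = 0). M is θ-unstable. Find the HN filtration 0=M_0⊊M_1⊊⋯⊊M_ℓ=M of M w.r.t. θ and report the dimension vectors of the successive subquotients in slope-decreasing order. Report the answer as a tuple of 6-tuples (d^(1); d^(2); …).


Barcode: M ≅ I[1,2], I[1,6], I[2,2]^2, I[5,5], I[6,6]. HN layers by μ_θ (4 steps, strictly decreasing):
  μ^(1)=27; μ^(2)=13/3; μ^(3)=-7; μ^(4)=-13

((0, 0, 0, 0, 0, 2); (0, 0, 1, 1, 1, 0); (2, 2, 0, 0, 0, 0); (0, 2, 0, 0, 1, 0))


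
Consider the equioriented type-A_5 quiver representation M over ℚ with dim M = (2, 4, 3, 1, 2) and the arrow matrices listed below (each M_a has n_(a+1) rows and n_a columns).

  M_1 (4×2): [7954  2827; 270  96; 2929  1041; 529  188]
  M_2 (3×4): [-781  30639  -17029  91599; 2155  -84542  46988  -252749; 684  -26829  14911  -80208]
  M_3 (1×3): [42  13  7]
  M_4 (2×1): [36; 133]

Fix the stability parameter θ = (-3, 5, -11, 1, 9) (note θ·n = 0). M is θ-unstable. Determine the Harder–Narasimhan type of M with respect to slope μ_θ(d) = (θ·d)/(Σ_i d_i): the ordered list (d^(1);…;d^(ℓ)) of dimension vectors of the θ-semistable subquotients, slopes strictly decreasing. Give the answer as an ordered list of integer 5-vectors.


Interval decomposition of M: I[1,3], I[1,5], I[2,2], I[2,3], I[5,5].
HN type (ℓ=4): μ^(1)=9; μ^(2)=5; μ^(3)=1; μ^(4)=-3

((0, 0, 0, 0, 2); (0, 1, 0, 0, 0); (0, 0, 0, 1, 0); (2, 3, 3, 0, 0))


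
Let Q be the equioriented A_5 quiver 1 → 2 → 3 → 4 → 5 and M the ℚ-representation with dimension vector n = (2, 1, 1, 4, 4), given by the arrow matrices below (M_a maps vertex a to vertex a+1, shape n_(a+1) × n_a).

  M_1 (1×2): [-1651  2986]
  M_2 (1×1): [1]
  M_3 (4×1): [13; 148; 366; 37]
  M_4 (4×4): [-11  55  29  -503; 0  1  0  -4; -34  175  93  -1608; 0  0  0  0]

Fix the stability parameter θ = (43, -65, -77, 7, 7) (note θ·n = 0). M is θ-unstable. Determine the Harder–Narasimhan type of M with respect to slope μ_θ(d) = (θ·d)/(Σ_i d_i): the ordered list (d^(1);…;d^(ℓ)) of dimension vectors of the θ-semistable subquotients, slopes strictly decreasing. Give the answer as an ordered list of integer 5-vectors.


Barcode: M ≅ I[1,1], I[1,4], I[4,5]^3, I[5,5]. HN layers by μ_θ (3 steps, strictly decreasing):
  μ^(1)=43; μ^(2)=7; μ^(3)=-33

((1, 0, 0, 0, 0); (0, 0, 0, 4, 4); (1, 1, 1, 0, 0))


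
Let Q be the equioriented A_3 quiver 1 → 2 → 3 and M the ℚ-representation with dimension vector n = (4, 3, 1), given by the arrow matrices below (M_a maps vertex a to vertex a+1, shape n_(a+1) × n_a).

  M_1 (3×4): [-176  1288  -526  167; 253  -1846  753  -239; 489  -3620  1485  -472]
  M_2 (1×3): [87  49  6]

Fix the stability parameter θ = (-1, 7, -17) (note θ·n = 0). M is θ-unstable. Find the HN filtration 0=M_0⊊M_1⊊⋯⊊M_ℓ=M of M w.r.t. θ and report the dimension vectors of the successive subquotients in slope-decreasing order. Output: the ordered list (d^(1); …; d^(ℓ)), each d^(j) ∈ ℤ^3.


Via rank(M_{q-1}∘⋯∘M_p): M ≅ I[1,1], I[1,2]^2, I[1,3].
μ_θ-semistable layers: μ^(1)=7; μ^(2)=-1; μ^(3)=-11/3

((0, 2, 0); (3, 0, 0); (1, 1, 1))


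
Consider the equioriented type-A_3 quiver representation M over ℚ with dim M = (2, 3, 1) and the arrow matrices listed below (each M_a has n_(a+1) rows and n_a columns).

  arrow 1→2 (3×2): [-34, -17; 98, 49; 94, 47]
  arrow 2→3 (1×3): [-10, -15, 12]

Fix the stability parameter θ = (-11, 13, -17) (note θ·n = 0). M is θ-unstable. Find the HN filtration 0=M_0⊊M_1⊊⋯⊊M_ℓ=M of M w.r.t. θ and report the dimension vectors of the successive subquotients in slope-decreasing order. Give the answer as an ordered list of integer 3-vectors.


Via rank(M_{q-1}∘⋯∘M_p): M ≅ I[1,1], I[1,3], I[2,2]^2.
μ_θ-semistable layers: μ^(1)=13; μ^(2)=-2; μ^(3)=-11

((0, 2, 0); (0, 1, 1); (2, 0, 0))


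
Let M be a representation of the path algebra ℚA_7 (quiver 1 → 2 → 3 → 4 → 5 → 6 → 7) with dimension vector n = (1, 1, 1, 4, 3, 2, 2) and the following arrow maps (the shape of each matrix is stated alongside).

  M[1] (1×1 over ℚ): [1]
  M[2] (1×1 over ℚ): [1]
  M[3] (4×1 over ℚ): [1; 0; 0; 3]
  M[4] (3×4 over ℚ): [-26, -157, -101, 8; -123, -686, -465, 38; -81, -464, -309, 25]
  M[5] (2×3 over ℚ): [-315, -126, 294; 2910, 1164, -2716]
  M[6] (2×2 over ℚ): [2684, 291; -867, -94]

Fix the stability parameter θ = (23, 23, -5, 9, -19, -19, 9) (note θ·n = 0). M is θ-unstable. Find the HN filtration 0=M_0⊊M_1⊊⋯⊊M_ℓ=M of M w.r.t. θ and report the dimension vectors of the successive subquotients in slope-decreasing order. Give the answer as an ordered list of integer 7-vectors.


Via rank(M_{q-1}∘⋯∘M_p): M ≅ I[1,5], I[4,4], I[4,5], I[4,7], I[6,7].
μ_θ-semistable layers: μ^(1)=9; μ^(2)=31/5; μ^(3)=-5; μ^(4)=-29/3; μ^(5)=-19

((0, 0, 0, 1, 0, 0, 2); (1, 1, 1, 1, 1, 0, 0); (0, 0, 0, 1, 1, 0, 0); (0, 0, 0, 1, 1, 1, 0); (0, 0, 0, 0, 0, 1, 0))


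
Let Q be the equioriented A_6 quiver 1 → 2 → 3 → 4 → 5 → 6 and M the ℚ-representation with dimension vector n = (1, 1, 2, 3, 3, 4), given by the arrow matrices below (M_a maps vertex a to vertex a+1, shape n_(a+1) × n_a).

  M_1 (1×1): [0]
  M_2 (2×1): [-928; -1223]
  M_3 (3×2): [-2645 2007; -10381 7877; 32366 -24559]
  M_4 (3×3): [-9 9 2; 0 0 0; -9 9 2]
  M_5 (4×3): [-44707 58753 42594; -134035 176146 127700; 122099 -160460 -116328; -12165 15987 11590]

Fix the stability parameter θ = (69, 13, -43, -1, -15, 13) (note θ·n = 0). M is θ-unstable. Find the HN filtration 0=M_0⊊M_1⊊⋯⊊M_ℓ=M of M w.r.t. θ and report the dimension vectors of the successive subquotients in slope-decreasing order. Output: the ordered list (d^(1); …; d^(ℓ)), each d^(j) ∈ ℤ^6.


Barcode: M ≅ I[1,1], I[2,4], I[3,6], I[4,4], I[5,5], I[5,6], I[6,6]^2. HN layers by μ_θ (6 steps, strictly decreasing):
  μ^(1)=69; μ^(2)=13; μ^(3)=-1; μ^(4)=-8; μ^(5)=-15; μ^(6)=-43

((1, 0, 0, 0, 0, 0); (0, 0, 0, 0, 0, 4); (0, 0, 0, 2, 0, 0); (0, 0, 0, 1, 1, 0); (0, 1, 1, 0, 2, 0); (0, 0, 1, 0, 0, 0))


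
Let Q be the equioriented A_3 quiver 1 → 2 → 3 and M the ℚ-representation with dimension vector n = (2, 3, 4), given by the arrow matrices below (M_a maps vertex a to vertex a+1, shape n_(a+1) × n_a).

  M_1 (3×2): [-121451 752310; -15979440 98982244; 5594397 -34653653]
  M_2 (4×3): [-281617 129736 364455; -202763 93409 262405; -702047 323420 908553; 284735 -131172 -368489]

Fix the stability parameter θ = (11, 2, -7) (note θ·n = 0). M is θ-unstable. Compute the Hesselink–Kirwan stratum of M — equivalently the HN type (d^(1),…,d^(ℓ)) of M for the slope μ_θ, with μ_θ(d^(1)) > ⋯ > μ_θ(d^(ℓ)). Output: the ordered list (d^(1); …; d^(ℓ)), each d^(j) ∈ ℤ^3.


Barcode: M ≅ I[1,2], I[1,3], I[2,3], I[3,3]^2. HN layers by μ_θ (4 steps, strictly decreasing):
  μ^(1)=13/2; μ^(2)=2; μ^(3)=-5/2; μ^(4)=-7

((1, 1, 0); (1, 1, 1); (0, 1, 1); (0, 0, 2))


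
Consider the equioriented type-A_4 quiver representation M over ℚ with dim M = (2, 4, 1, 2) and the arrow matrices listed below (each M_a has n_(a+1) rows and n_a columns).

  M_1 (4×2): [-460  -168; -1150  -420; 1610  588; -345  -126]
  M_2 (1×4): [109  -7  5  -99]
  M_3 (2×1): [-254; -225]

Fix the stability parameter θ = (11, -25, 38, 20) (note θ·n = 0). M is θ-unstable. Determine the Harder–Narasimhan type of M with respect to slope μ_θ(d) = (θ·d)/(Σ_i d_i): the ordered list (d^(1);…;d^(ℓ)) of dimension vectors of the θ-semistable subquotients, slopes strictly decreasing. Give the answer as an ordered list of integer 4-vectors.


Interval decomposition of M: I[1,1], I[1,4], I[2,2]^3, I[4,4].
HN type (ℓ=5): μ^(1)=29; μ^(2)=20; μ^(3)=11; μ^(4)=-7; μ^(5)=-25

((0, 0, 1, 1); (0, 0, 0, 1); (1, 0, 0, 0); (1, 1, 0, 0); (0, 3, 0, 0))


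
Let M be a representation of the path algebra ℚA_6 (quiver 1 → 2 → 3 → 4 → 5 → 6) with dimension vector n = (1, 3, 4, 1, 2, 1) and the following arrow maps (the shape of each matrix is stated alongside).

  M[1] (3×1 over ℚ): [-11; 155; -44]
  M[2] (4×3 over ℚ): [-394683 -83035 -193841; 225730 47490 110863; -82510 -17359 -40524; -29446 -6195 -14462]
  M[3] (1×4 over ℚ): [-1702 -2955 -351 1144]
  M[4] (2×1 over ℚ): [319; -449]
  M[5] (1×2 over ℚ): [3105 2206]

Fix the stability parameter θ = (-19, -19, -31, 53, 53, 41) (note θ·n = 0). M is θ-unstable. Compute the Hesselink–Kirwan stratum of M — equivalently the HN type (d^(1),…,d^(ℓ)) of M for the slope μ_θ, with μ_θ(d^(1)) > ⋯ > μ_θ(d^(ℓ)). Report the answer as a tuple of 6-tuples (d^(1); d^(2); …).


Interval decomposition of M: I[1,6], I[2,3]^2, I[3,3], I[5,5].
HN type (ℓ=5): μ^(1)=53; μ^(2)=49; μ^(3)=-23; μ^(4)=-25; μ^(5)=-31

((0, 0, 0, 0, 1, 0); (0, 0, 0, 1, 1, 1); (1, 1, 1, 0, 0, 0); (0, 2, 2, 0, 0, 0); (0, 0, 1, 0, 0, 0))


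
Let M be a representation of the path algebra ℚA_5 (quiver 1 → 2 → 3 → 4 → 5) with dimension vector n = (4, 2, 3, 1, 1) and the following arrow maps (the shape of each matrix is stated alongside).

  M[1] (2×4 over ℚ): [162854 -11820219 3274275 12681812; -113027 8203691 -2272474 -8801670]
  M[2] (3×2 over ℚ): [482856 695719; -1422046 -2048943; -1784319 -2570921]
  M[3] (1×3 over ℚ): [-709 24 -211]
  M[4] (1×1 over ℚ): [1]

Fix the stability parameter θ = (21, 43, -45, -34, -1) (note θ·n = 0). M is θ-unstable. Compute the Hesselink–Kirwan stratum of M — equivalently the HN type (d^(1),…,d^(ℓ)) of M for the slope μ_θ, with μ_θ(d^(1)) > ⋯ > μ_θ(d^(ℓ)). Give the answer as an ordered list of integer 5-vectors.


Interval decomposition of M: I[1,1]^2, I[1,3], I[1,5], I[3,3].
HN type (ℓ=5): μ^(1)=21; μ^(2)=19/3; μ^(3)=-1; μ^(4)=-15/4; μ^(5)=-45

((2, 0, 0, 0, 0); (1, 1, 1, 0, 0); (0, 0, 0, 0, 1); (1, 1, 1, 1, 0); (0, 0, 1, 0, 0))


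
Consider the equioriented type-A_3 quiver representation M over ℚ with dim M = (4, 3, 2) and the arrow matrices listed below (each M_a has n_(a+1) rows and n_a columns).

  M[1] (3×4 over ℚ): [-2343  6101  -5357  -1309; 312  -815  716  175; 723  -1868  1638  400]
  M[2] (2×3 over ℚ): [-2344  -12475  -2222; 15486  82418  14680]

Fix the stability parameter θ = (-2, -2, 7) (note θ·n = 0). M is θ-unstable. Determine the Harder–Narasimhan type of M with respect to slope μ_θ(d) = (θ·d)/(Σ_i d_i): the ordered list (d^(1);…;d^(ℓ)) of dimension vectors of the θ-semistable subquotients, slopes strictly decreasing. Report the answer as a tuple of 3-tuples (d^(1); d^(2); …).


Interval decomposition of M: I[1,1], I[1,2], I[1,3]^2.
HN type (ℓ=2): μ^(1)=7; μ^(2)=-2

((0, 0, 2); (4, 3, 0))


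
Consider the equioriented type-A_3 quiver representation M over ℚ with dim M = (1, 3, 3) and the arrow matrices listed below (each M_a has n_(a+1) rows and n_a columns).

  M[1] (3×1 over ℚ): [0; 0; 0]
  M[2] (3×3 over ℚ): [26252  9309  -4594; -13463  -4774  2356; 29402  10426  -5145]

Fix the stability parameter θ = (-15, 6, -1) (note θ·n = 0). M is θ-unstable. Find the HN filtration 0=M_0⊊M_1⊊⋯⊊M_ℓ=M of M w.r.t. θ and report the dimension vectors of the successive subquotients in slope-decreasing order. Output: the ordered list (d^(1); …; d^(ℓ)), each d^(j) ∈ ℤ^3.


Interval decomposition of M: I[1,1], I[2,3]^3.
HN type (ℓ=2): μ^(1)=5/2; μ^(2)=-15

((0, 3, 3); (1, 0, 0))


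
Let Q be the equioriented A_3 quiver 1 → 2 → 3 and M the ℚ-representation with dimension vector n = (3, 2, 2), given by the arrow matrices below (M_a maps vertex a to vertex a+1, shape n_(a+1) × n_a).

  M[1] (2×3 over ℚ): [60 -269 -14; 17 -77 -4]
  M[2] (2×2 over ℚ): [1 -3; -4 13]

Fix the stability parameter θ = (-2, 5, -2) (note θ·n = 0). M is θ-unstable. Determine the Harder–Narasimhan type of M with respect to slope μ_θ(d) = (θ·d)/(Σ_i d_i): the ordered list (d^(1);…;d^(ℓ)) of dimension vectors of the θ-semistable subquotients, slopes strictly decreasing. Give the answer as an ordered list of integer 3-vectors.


Via rank(M_{q-1}∘⋯∘M_p): M ≅ I[1,1], I[1,3]^2.
μ_θ-semistable layers: μ^(1)=3/2; μ^(2)=-2

((0, 2, 2); (3, 0, 0))


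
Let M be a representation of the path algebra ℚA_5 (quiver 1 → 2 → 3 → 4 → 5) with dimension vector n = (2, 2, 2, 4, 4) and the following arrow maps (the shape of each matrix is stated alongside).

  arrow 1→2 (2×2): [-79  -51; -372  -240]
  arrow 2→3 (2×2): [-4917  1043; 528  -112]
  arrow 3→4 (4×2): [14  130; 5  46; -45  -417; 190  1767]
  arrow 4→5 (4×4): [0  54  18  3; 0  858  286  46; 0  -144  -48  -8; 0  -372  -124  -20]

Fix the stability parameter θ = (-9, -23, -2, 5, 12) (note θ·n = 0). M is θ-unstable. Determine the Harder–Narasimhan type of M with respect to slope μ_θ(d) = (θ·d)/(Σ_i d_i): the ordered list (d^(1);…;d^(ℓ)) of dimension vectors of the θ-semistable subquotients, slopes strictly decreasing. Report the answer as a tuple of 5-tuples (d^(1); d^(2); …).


Via rank(M_{q-1}∘⋯∘M_p): M ≅ I[1,2], I[1,5], I[3,4], I[4,4], I[4,5], I[5,5]^2.
μ_θ-semistable layers: μ^(1)=12; μ^(2)=5; μ^(3)=-2; μ^(4)=-16

((0, 0, 0, 0, 4); (0, 0, 0, 4, 0); (0, 0, 2, 0, 0); (2, 2, 0, 0, 0))


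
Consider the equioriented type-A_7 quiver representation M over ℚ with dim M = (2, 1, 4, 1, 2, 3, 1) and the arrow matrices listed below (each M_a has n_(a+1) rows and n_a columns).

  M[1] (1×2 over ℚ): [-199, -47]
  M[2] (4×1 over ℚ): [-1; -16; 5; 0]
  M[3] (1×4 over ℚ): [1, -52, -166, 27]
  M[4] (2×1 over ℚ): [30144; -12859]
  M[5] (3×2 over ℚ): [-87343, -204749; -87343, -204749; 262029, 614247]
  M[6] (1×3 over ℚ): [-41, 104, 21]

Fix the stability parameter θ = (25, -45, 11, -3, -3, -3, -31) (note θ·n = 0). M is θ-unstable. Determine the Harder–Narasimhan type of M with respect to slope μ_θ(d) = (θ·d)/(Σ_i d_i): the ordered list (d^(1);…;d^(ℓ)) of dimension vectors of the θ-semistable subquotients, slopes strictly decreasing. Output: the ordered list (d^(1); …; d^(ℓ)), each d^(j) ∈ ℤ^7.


Barcode: M ≅ I[1,1], I[1,6], I[3,3]^3, I[5,5], I[6,6], I[6,7]. HN layers by μ_θ (6 steps, strictly decreasing):
  μ^(1)=25; μ^(2)=11; μ^(3)=1/2; μ^(4)=-3; μ^(5)=-10; μ^(6)=-17

((1, 0, 0, 0, 0, 0, 0); (0, 0, 3, 0, 0, 0, 0); (0, 0, 1, 1, 1, 1, 0); (0, 0, 0, 0, 1, 1, 0); (1, 1, 0, 0, 0, 0, 0); (0, 0, 0, 0, 0, 1, 1))


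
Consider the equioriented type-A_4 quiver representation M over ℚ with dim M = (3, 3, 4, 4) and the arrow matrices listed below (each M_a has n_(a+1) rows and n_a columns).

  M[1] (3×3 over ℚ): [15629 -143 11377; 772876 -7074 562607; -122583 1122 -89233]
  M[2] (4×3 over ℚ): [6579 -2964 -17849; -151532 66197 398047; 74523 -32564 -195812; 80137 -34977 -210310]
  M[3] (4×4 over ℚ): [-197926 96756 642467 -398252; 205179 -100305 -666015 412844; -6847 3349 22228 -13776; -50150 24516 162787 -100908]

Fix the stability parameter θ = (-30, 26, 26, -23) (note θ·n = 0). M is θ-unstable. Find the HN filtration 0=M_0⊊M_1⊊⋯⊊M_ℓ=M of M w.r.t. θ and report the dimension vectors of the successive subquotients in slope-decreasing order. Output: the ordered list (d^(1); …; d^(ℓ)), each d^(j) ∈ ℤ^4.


Barcode: M ≅ I[1,4]^3, I[3,3], I[4,4]. HN layers by μ_θ (4 steps, strictly decreasing):
  μ^(1)=26; μ^(2)=29/3; μ^(3)=-23; μ^(4)=-30

((0, 0, 1, 0); (0, 3, 3, 3); (0, 0, 0, 1); (3, 0, 0, 0))


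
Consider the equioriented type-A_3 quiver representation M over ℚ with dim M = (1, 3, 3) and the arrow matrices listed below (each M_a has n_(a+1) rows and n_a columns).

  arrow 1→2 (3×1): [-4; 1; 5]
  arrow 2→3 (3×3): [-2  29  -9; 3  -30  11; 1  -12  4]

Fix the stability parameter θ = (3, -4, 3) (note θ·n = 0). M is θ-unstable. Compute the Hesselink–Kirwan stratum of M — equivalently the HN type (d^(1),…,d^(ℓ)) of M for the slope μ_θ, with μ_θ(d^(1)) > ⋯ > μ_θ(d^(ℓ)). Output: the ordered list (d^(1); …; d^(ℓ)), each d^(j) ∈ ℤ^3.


Barcode: M ≅ I[1,3], I[2,3]^2. HN layers by μ_θ (3 steps, strictly decreasing):
  μ^(1)=3; μ^(2)=-1/2; μ^(3)=-4

((0, 0, 3); (1, 1, 0); (0, 2, 0))


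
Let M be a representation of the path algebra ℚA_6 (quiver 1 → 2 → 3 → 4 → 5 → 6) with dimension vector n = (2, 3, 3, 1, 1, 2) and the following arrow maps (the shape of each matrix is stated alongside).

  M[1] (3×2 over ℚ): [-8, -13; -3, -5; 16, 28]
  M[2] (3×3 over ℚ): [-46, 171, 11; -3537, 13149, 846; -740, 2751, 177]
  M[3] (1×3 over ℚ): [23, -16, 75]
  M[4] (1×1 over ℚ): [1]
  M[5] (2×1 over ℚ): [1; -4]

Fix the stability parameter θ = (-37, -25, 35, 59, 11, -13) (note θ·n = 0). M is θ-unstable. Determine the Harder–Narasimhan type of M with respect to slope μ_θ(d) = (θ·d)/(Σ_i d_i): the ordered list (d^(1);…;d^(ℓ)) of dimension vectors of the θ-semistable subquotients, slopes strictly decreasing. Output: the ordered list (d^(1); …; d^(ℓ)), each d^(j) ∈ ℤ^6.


Interval decomposition of M: I[1,3], I[1,6], I[2,2], I[3,3], I[6,6].
HN type (ℓ=5): μ^(1)=35; μ^(2)=23; μ^(3)=-13; μ^(4)=-25; μ^(5)=-37

((0, 0, 2, 0, 0, 0); (0, 0, 1, 1, 1, 1); (0, 0, 0, 0, 0, 1); (0, 3, 0, 0, 0, 0); (2, 0, 0, 0, 0, 0))
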